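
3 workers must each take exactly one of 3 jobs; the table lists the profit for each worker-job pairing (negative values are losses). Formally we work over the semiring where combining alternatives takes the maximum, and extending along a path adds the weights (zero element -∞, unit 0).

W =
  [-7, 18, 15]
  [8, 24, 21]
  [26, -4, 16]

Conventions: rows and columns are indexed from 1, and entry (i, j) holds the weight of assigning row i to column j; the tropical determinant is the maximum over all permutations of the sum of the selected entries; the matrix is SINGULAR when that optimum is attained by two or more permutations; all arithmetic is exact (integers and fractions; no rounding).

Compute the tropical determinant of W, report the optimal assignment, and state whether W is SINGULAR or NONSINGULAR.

σ = (1, 2, 3): (-7) + 24 + 16 = 33
σ = (1, 3, 2): (-7) + 21 + (-4) = 10
σ = (2, 1, 3): 18 + 8 + 16 = 42
σ = (2, 3, 1): 18 + 21 + 26 = 65
σ = (3, 1, 2): 15 + 8 + (-4) = 19
σ = (3, 2, 1): 15 + 24 + 26 = 65
Optimal value attained by: σ = (2, 3, 1).
Answer: det⊕(W) = 65; verdict: SINGULAR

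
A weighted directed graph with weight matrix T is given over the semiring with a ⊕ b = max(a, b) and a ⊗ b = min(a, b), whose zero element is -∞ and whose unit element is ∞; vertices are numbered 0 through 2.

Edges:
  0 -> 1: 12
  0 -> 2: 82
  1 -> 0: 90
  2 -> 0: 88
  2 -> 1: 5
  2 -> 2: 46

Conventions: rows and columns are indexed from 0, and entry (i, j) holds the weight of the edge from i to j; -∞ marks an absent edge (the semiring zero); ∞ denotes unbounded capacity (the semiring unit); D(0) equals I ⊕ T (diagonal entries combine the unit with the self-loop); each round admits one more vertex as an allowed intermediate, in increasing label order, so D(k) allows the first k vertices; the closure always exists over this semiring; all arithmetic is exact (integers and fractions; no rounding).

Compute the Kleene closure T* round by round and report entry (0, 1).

D(0):
  [∞, 12, 82]
  [90, ∞, -∞]
  [88, 5, ∞]
D(1):
  [∞, 12, 82]
  [90, ∞, 82]
  [88, 12, ∞]
D(2):
  [∞, 12, 82]
  [90, ∞, 82]
  [88, 12, ∞]
D(3):
  [∞, 12, 82]
  [90, ∞, 82]
  [88, 12, ∞]
Answer: T*[0][1] = 12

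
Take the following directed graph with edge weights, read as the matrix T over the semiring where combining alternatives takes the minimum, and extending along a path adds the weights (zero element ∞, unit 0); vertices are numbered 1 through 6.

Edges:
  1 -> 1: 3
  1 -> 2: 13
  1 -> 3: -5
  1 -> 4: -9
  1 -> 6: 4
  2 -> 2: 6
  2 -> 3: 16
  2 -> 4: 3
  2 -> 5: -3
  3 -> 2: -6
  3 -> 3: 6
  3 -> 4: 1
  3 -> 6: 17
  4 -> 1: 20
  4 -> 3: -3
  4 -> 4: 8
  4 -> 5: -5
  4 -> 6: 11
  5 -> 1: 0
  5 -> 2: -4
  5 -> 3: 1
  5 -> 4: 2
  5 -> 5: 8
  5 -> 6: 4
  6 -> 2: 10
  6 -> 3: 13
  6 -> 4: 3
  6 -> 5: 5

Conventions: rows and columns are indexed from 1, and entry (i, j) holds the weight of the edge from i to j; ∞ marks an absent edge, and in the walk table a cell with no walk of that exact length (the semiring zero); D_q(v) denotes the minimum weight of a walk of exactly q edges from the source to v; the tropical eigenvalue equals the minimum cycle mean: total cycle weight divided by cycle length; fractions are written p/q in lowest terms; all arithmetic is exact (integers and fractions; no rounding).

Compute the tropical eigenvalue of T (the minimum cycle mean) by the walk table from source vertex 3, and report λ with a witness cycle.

q=0: [∞, ∞, 0, ∞, ∞, ∞]
q=1: [∞, -6, 6, 1, ∞, 17]
q=2: [21, 0, -2, -3, -9, 12]
q=3: [-9, -13, -8, -7, -8, -5]
q=4: [-8, -14, -14, -18, -16, -5]
q=5: [-16, -20, -21, -17, -23, -12]
q=6: [-23, -27, -22, -25, -23, -19]
Optimal cycle mean attained by: cycle 1->4->5->1, total (-9) + (-5) + 0, length 3.
Answer: λ = -14/3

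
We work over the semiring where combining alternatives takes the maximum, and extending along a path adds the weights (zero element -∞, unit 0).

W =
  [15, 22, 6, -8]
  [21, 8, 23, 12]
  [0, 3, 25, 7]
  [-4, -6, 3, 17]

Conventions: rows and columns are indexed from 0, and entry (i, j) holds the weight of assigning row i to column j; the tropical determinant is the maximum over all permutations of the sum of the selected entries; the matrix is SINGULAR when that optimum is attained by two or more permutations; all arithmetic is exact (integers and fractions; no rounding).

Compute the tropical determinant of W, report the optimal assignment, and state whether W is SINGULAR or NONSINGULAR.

σ = (0, 1, 2, 3): 15 + 8 + 25 + 17 = 65
σ = (0, 1, 3, 2): 15 + 8 + 7 + 3 = 33
σ = (0, 2, 1, 3): 15 + 23 + 3 + 17 = 58
σ = (0, 2, 3, 1): 15 + 23 + 7 + (-6) = 39
σ = (0, 3, 1, 2): 15 + 12 + 3 + 3 = 33
σ = (0, 3, 2, 1): 15 + 12 + 25 + (-6) = 46
σ = (1, 0, 2, 3): 22 + 21 + 25 + 17 = 85
σ = (1, 0, 3, 2): 22 + 21 + 7 + 3 = 53
σ = (1, 2, 0, 3): 22 + 23 + 0 + 17 = 62
σ = (1, 2, 3, 0): 22 + 23 + 7 + (-4) = 48
σ = (1, 3, 0, 2): 22 + 12 + 0 + 3 = 37
σ = (1, 3, 2, 0): 22 + 12 + 25 + (-4) = 55
σ = (2, 0, 1, 3): 6 + 21 + 3 + 17 = 47
σ = (2, 0, 3, 1): 6 + 21 + 7 + (-6) = 28
σ = (2, 1, 0, 3): 6 + 8 + 0 + 17 = 31
σ = (2, 1, 3, 0): 6 + 8 + 7 + (-4) = 17
σ = (2, 3, 0, 1): 6 + 12 + 0 + (-6) = 12
σ = (2, 3, 1, 0): 6 + 12 + 3 + (-4) = 17
σ = (3, 0, 1, 2): (-8) + 21 + 3 + 3 = 19
σ = (3, 0, 2, 1): (-8) + 21 + 25 + (-6) = 32
σ = (3, 1, 0, 2): (-8) + 8 + 0 + 3 = 3
σ = (3, 1, 2, 0): (-8) + 8 + 25 + (-4) = 21
σ = (3, 2, 0, 1): (-8) + 23 + 0 + (-6) = 9
σ = (3, 2, 1, 0): (-8) + 23 + 3 + (-4) = 14
Optimal value attained by: σ = (1, 0, 2, 3).
Answer: det⊕(W) = 85; verdict: NONSINGULAR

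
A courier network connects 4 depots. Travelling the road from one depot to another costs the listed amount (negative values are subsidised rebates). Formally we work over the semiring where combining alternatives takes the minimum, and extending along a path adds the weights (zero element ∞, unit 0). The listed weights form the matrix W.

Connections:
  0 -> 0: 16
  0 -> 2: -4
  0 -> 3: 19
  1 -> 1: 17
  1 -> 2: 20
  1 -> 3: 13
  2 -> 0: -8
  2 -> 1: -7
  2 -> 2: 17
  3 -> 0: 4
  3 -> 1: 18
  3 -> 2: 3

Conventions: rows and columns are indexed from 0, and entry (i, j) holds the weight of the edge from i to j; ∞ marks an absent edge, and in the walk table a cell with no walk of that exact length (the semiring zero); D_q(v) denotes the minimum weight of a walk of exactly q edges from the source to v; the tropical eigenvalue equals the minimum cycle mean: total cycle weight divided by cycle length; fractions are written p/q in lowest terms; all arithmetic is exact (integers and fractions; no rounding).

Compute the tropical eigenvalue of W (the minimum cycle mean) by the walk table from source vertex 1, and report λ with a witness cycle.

q=0: [∞, 0, ∞, ∞]
q=1: [∞, 17, 20, 13]
q=2: [12, 13, 16, 30]
q=3: [8, 9, 8, 26]
q=4: [0, 1, 4, 22]
Optimal cycle mean attained by: cycle 0->2->0, total (-4) + (-8), length 2.
Answer: λ = -6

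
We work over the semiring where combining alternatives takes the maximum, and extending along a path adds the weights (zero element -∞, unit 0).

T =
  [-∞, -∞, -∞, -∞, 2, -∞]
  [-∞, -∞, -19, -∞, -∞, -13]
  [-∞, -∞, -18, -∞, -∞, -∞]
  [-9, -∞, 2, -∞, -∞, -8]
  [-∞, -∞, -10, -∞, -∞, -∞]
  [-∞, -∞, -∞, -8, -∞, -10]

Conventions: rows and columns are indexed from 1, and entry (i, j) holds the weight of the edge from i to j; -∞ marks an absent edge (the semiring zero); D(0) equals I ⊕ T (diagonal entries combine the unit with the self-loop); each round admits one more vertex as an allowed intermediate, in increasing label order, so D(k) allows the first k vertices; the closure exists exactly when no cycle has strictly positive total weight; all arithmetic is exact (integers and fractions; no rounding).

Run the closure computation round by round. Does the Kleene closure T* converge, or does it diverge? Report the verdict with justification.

D(0):
  [0, -∞, -∞, -∞, 2, -∞]
  [-∞, 0, -19, -∞, -∞, -13]
  [-∞, -∞, 0, -∞, -∞, -∞]
  [-9, -∞, 2, 0, -∞, -8]
  [-∞, -∞, -10, -∞, 0, -∞]
  [-∞, -∞, -∞, -8, -∞, 0]
D(1):
  [0, -∞, -∞, -∞, 2, -∞]
  [-∞, 0, -19, -∞, -∞, -13]
  [-∞, -∞, 0, -∞, -∞, -∞]
  [-9, -∞, 2, 0, -7, -8]
  [-∞, -∞, -10, -∞, 0, -∞]
  [-∞, -∞, -∞, -8, -∞, 0]
D(2):
  [0, -∞, -∞, -∞, 2, -∞]
  [-∞, 0, -19, -∞, -∞, -13]
  [-∞, -∞, 0, -∞, -∞, -∞]
  [-9, -∞, 2, 0, -7, -8]
  [-∞, -∞, -10, -∞, 0, -∞]
  [-∞, -∞, -∞, -8, -∞, 0]
D(3):
  [0, -∞, -∞, -∞, 2, -∞]
  [-∞, 0, -19, -∞, -∞, -13]
  [-∞, -∞, 0, -∞, -∞, -∞]
  [-9, -∞, 2, 0, -7, -8]
  [-∞, -∞, -10, -∞, 0, -∞]
  [-∞, -∞, -∞, -8, -∞, 0]
D(4):
  [0, -∞, -∞, -∞, 2, -∞]
  [-∞, 0, -19, -∞, -∞, -13]
  [-∞, -∞, 0, -∞, -∞, -∞]
  [-9, -∞, 2, 0, -7, -8]
  [-∞, -∞, -10, -∞, 0, -∞]
  [-17, -∞, -6, -8, -15, 0]
D(5):
  [0, -∞, -8, -∞, 2, -∞]
  [-∞, 0, -19, -∞, -∞, -13]
  [-∞, -∞, 0, -∞, -∞, -∞]
  [-9, -∞, 2, 0, -7, -8]
  [-∞, -∞, -10, -∞, 0, -∞]
  [-17, -∞, -6, -8, -15, 0]
D(6):
  [0, -∞, -8, -∞, 2, -∞]
  [-30, 0, -19, -21, -28, -13]
  [-∞, -∞, 0, -∞, -∞, -∞]
  [-9, -∞, 2, 0, -7, -8]
  [-∞, -∞, -10, -∞, 0, -∞]
  [-17, -∞, -6, -8, -15, 0]
Key observation: every diagonal entry stays at the unit through all rounds, so no improving cycle exists.
Answer: CONVERGES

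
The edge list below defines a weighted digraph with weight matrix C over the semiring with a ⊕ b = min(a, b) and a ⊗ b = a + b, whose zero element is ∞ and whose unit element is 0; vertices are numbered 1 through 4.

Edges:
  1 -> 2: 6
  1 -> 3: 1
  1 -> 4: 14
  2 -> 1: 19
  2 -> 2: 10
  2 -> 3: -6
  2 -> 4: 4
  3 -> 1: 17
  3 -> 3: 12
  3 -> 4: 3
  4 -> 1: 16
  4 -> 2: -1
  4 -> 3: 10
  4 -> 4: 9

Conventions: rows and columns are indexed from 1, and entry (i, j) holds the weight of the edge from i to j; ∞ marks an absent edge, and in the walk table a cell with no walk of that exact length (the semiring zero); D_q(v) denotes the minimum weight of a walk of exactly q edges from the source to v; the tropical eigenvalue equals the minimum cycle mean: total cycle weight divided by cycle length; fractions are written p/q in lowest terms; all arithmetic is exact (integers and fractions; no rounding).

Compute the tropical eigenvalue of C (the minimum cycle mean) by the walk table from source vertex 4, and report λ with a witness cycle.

q=0: [∞, ∞, ∞, 0]
q=1: [16, -1, 10, 9]
q=2: [18, 8, -7, 3]
q=3: [10, 2, 2, -4]
q=4: [12, -5, -4, 5]
Optimal cycle mean attained by: cycle 2->3->4->2, total (-6) + 3 + (-1), length 3.
Answer: λ = -4/3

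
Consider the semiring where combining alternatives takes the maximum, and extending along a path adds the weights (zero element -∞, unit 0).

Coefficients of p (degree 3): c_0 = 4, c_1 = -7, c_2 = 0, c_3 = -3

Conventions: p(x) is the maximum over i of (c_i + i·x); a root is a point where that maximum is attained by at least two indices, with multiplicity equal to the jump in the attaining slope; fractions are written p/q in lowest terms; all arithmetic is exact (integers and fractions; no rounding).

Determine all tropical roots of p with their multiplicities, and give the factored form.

hull edge (i=0, c=4) to (i=2, c=0): slope -2, span 2
hull edge (i=2, c=0) to (i=3, c=-3): slope -3, span 1
Factored form: p(x) = -3 ⊗ (x ⊕ 2) ⊗ (x ⊕ 2) ⊗ (x ⊕ 3)
Answer: roots = 2 (mult 2), 3 (mult 1)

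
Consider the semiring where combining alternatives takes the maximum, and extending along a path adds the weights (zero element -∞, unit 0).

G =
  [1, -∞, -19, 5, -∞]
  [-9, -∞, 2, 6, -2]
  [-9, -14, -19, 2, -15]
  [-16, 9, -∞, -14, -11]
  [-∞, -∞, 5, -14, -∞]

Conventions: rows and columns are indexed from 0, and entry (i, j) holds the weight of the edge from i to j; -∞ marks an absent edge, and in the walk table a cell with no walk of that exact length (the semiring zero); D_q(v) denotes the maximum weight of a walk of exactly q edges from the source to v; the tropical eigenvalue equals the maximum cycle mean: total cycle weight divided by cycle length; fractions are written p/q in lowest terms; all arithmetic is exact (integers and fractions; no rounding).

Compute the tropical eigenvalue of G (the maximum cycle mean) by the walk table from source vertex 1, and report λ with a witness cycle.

q=0: [-∞, 0, -∞, -∞, -∞]
q=1: [-9, -∞, 2, 6, -2]
q=2: [-7, 15, 3, 4, -5]
q=3: [6, 13, 17, 21, 13]
q=4: [8, 30, 18, 19, 11]
q=5: [21, 28, 32, 36, 28]
Optimal cycle mean attained by: cycle 1->3->1, total 6 + 9, length 2.
Answer: λ = 15/2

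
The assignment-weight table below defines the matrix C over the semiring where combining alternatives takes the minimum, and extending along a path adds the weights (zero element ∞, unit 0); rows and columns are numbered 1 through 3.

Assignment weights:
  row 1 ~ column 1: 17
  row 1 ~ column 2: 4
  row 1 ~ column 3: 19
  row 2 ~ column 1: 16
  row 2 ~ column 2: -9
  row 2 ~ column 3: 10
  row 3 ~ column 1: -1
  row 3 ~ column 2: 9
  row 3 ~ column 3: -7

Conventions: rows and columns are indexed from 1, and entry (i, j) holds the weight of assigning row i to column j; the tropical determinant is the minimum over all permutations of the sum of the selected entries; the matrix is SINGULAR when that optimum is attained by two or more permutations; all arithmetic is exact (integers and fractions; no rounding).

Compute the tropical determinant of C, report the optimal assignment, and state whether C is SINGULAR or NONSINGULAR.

σ = (1, 2, 3): 17 + (-9) + (-7) = 1
σ = (1, 3, 2): 17 + 10 + 9 = 36
σ = (2, 1, 3): 4 + 16 + (-7) = 13
σ = (2, 3, 1): 4 + 10 + (-1) = 13
σ = (3, 1, 2): 19 + 16 + 9 = 44
σ = (3, 2, 1): 19 + (-9) + (-1) = 9
Optimal value attained by: σ = (1, 2, 3).
Answer: det⊕(C) = 1; verdict: NONSINGULAR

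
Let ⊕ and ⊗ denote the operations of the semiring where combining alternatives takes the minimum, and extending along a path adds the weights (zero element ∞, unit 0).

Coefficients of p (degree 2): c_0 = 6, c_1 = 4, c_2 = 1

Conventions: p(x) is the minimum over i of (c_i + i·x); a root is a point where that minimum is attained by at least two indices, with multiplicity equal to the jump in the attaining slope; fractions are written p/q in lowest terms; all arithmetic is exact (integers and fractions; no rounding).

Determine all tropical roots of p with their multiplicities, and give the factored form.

hull edge (i=0, c=6) to (i=2, c=1): slope -5/2, span 2
Factored form: p(x) = 1 ⊗ (x ⊕ 5/2) ⊗ (x ⊕ 5/2)
Answer: roots = 5/2 (mult 2)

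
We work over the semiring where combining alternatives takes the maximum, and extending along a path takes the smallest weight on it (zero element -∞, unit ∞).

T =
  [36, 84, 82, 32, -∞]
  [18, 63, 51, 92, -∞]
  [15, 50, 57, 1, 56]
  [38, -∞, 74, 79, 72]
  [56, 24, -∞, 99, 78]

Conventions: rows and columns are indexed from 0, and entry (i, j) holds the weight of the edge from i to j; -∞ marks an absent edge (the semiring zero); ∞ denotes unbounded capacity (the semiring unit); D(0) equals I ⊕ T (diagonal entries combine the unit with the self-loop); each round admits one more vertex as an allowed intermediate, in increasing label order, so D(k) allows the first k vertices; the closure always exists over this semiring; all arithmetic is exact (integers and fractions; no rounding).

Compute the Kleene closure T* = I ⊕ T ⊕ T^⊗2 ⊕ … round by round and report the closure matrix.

D(0):
  [∞, 84, 82, 32, -∞]
  [18, ∞, 51, 92, -∞]
  [15, 50, ∞, 1, 56]
  [38, -∞, 74, ∞, 72]
  [56, 24, -∞, 99, ∞]
D(1):
  [∞, 84, 82, 32, -∞]
  [18, ∞, 51, 92, -∞]
  [15, 50, ∞, 15, 56]
  [38, 38, 74, ∞, 72]
  [56, 56, 56, 99, ∞]
D(2):
  [∞, 84, 82, 84, -∞]
  [18, ∞, 51, 92, -∞]
  [18, 50, ∞, 50, 56]
  [38, 38, 74, ∞, 72]
  [56, 56, 56, 99, ∞]
D(3):
  [∞, 84, 82, 84, 56]
  [18, ∞, 51, 92, 51]
  [18, 50, ∞, 50, 56]
  [38, 50, 74, ∞, 72]
  [56, 56, 56, 99, ∞]
D(4):
  [∞, 84, 82, 84, 72]
  [38, ∞, 74, 92, 72]
  [38, 50, ∞, 50, 56]
  [38, 50, 74, ∞, 72]
  [56, 56, 74, 99, ∞]
D(5):
  [∞, 84, 82, 84, 72]
  [56, ∞, 74, 92, 72]
  [56, 56, ∞, 56, 56]
  [56, 56, 74, ∞, 72]
  [56, 56, 74, 99, ∞]
Answer: T* = [[∞, 84, 82, 84, 72], [56, ∞, 74, 92, 72], [56, 56, ∞, 56, 56], [56, 56, 74, ∞, 72], [56, 56, 74, 99, ∞]]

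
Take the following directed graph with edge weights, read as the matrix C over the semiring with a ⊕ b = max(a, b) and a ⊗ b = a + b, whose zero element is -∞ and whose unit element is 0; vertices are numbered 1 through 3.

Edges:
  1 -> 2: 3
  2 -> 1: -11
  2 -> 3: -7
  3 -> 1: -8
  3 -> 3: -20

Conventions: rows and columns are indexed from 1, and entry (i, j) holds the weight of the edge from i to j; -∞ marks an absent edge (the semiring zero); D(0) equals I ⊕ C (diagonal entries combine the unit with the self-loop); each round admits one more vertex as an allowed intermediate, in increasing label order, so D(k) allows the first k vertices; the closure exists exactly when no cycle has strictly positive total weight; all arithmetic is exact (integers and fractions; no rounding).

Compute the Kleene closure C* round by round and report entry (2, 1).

D(0):
  [0, 3, -∞]
  [-11, 0, -7]
  [-8, -∞, 0]
D(1):
  [0, 3, -∞]
  [-11, 0, -7]
  [-8, -5, 0]
D(2):
  [0, 3, -4]
  [-11, 0, -7]
  [-8, -5, 0]
D(3):
  [0, 3, -4]
  [-11, 0, -7]
  [-8, -5, 0]
Answer: C*[2][1] = -11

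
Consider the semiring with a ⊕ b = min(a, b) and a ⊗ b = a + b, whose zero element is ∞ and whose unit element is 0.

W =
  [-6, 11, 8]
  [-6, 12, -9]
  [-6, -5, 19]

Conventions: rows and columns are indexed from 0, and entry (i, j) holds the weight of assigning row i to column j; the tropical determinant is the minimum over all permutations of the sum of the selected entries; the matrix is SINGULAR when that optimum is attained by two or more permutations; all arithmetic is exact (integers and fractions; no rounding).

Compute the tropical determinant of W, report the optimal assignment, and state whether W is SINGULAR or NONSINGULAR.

σ = (0, 1, 2): (-6) + 12 + 19 = 25
σ = (0, 2, 1): (-6) + (-9) + (-5) = -20
σ = (1, 0, 2): 11 + (-6) + 19 = 24
σ = (1, 2, 0): 11 + (-9) + (-6) = -4
σ = (2, 0, 1): 8 + (-6) + (-5) = -3
σ = (2, 1, 0): 8 + 12 + (-6) = 14
Optimal value attained by: σ = (0, 2, 1).
Answer: det⊕(W) = -20; verdict: NONSINGULAR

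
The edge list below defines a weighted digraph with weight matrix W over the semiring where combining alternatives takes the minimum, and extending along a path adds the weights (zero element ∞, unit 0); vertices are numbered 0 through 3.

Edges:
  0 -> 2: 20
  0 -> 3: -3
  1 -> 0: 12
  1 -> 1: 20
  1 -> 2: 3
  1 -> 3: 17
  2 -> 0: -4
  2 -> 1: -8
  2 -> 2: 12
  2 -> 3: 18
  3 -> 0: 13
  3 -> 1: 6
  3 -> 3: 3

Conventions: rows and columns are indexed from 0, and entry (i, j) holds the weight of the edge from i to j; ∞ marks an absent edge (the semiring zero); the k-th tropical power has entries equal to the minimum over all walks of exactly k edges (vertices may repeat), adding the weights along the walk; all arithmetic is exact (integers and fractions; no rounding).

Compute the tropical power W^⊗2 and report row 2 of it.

W^⊗2:
  [10, 3, 32, 0]
  [-1, -5, 15, 9]
  [4, 4, -5, -7]
  [16, 9, 9, 6]
Answer: row 2 of W^⊗2 = [4, 4, -5, -7]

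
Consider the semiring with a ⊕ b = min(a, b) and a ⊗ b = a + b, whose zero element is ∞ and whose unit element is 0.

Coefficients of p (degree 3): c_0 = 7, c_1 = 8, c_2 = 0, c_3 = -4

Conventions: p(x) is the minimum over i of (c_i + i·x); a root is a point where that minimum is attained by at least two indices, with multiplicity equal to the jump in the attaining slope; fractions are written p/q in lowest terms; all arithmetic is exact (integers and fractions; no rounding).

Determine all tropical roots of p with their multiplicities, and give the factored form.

hull edge (i=0, c=7) to (i=3, c=-4): slope -11/3, span 3
Factored form: p(x) = -4 ⊗ (x ⊕ 11/3) ⊗ (x ⊕ 11/3) ⊗ (x ⊕ 11/3)
Answer: roots = 11/3 (mult 3)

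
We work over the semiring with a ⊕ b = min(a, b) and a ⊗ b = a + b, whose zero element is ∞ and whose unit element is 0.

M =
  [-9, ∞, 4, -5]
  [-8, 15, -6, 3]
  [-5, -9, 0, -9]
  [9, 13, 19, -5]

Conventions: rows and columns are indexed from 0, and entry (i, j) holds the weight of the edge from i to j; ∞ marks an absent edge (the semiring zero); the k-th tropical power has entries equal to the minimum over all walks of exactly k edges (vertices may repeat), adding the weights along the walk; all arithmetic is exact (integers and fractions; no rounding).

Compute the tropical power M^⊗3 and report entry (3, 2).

M^⊗2:
  [-18, -5, -5, -14]
  [-17, -15, -6, -15]
  [-17, -9, -15, -14]
  [0, 8, 7, -10]
M^⊗3:
  [-27, -14, -14, -23]
  [-26, -15, -21, -22]
  [-26, -24, -15, -24]
  [-9, -2, 2, -15]
Key observation: the optimum is the walk 3->3->1->2, with weight (-5) + 13 + (-6) = 2.
Optimal value attained by: walk 3->3->1->2.
Answer: (M^⊗3)[3][2] = 2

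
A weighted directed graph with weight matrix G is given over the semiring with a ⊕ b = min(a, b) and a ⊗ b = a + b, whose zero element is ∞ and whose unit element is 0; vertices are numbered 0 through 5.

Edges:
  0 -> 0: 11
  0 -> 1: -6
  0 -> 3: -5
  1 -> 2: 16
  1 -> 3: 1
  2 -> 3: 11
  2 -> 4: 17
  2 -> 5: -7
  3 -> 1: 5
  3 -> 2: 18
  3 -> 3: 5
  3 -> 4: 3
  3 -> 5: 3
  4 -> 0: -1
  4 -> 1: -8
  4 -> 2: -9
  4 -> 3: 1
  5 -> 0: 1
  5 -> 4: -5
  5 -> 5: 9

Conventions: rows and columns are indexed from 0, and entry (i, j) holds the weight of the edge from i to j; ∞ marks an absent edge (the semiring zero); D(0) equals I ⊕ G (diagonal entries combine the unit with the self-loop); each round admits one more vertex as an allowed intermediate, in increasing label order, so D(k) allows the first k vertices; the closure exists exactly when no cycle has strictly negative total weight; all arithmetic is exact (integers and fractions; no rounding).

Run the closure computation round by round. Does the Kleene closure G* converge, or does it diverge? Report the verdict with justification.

D(0):
  [0, -6, ∞, -5, ∞, ∞]
  [∞, 0, 16, 1, ∞, ∞]
  [∞, ∞, 0, 11, 17, -7]
  [∞, 5, 18, 0, 3, 3]
  [-1, -8, -9, 1, 0, ∞]
  [1, ∞, ∞, ∞, -5, 0]
D(1):
  [0, -6, ∞, -5, ∞, ∞]
  [∞, 0, 16, 1, ∞, ∞]
  [∞, ∞, 0, 11, 17, -7]
  [∞, 5, 18, 0, 3, 3]
  [-1, -8, -9, -6, 0, ∞]
  [1, -5, ∞, -4, -5, 0]
D(2):
  [0, -6, 10, -5, ∞, ∞]
  [∞, 0, 16, 1, ∞, ∞]
  [∞, ∞, 0, 11, 17, -7]
  [∞, 5, 18, 0, 3, 3]
  [-1, -8, -9, -7, 0, ∞]
  [1, -5, 11, -4, -5, 0]
D(3):
  [0, -6, 10, -5, 27, 3]
  [∞, 0, 16, 1, 33, 9]
  [∞, ∞, 0, 11, 17, -7]
  [∞, 5, 18, 0, 3, 3]
  [-1, -8, -9, -7, 0, -16]
  [1, -5, 11, -4, -5, 0]
Detection: at round 4, diagonal entry (4, 4) turns strictly negative.
Key observation: the cycle 4->0->1->3->4 has total weight (-1) + (-6) + 1 + 3, which is strictly negative.
Answer: DIVERGES — negative cycle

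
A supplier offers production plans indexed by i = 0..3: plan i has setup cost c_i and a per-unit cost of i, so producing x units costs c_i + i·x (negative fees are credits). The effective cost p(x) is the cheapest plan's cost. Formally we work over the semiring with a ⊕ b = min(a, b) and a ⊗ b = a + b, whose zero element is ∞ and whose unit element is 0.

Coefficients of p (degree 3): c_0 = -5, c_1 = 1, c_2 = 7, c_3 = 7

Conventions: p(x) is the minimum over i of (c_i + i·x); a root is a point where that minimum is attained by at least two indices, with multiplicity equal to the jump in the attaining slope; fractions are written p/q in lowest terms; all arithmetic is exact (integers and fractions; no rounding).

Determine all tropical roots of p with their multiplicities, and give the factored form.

hull edge (i=0, c=-5) to (i=3, c=7): slope 4, span 3
Factored form: p(x) = 7 ⊗ (x ⊕ (-4)) ⊗ (x ⊕ (-4)) ⊗ (x ⊕ (-4))
Answer: roots = -4 (mult 3)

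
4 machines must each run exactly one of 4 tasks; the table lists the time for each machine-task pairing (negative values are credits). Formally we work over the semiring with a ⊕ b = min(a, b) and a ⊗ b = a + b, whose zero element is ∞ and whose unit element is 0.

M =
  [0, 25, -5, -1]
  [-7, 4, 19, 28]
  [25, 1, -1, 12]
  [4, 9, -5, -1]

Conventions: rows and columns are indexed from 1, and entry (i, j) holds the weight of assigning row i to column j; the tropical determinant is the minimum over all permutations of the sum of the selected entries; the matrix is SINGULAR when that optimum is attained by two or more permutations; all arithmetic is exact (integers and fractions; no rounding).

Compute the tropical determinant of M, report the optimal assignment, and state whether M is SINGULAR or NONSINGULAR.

σ = (1, 2, 3, 4): 0 + 4 + (-1) + (-1) = 2
σ = (1, 2, 4, 3): 0 + 4 + 12 + (-5) = 11
σ = (1, 3, 2, 4): 0 + 19 + 1 + (-1) = 19
σ = (1, 3, 4, 2): 0 + 19 + 12 + 9 = 40
σ = (1, 4, 2, 3): 0 + 28 + 1 + (-5) = 24
σ = (1, 4, 3, 2): 0 + 28 + (-1) + 9 = 36
σ = (2, 1, 3, 4): 25 + (-7) + (-1) + (-1) = 16
σ = (2, 1, 4, 3): 25 + (-7) + 12 + (-5) = 25
σ = (2, 3, 1, 4): 25 + 19 + 25 + (-1) = 68
σ = (2, 3, 4, 1): 25 + 19 + 12 + 4 = 60
σ = (2, 4, 1, 3): 25 + 28 + 25 + (-5) = 73
σ = (2, 4, 3, 1): 25 + 28 + (-1) + 4 = 56
σ = (3, 1, 2, 4): (-5) + (-7) + 1 + (-1) = -12
σ = (3, 1, 4, 2): (-5) + (-7) + 12 + 9 = 9
σ = (3, 2, 1, 4): (-5) + 4 + 25 + (-1) = 23
σ = (3, 2, 4, 1): (-5) + 4 + 12 + 4 = 15
σ = (3, 4, 1, 2): (-5) + 28 + 25 + 9 = 57
σ = (3, 4, 2, 1): (-5) + 28 + 1 + 4 = 28
σ = (4, 1, 2, 3): (-1) + (-7) + 1 + (-5) = -12
σ = (4, 1, 3, 2): (-1) + (-7) + (-1) + 9 = 0
σ = (4, 2, 1, 3): (-1) + 4 + 25 + (-5) = 23
σ = (4, 2, 3, 1): (-1) + 4 + (-1) + 4 = 6
σ = (4, 3, 1, 2): (-1) + 19 + 25 + 9 = 52
σ = (4, 3, 2, 1): (-1) + 19 + 1 + 4 = 23
Optimal value attained by: σ = (3, 1, 2, 4).
Answer: det⊕(M) = -12; verdict: SINGULAR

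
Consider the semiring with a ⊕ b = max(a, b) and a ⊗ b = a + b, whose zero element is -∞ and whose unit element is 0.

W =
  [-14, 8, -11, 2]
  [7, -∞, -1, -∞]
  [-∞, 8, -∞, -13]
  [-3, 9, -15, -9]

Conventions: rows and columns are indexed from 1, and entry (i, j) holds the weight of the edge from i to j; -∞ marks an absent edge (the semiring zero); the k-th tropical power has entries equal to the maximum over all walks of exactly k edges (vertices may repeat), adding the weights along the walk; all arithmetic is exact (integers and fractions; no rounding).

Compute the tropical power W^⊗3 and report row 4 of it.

W^⊗2:
  [15, 11, 7, -7]
  [-7, 15, -4, 9]
  [15, -4, 7, -22]
  [16, 5, 8, -1]
W^⊗3:
  [18, 23, 10, 17]
  [22, 18, 14, 0]
  [3, 23, 4, 17]
  [12, 24, 5, 18]
Answer: row 4 of W^⊗3 = [12, 24, 5, 18]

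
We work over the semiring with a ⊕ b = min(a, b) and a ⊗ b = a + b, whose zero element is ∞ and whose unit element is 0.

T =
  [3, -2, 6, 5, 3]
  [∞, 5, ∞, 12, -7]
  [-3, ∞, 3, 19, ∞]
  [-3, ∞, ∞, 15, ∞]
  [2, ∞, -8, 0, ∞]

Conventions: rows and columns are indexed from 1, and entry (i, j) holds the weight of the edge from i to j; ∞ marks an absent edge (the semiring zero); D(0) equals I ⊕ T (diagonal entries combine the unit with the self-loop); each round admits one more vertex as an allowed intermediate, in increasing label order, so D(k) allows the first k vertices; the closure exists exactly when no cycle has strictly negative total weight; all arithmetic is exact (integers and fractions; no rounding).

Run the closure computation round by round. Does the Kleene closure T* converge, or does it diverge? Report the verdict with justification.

D(0):
  [0, -2, 6, 5, 3]
  [∞, 0, ∞, 12, -7]
  [-3, ∞, 0, 19, ∞]
  [-3, ∞, ∞, 0, ∞]
  [2, ∞, -8, 0, 0]
D(1):
  [0, -2, 6, 5, 3]
  [∞, 0, ∞, 12, -7]
  [-3, -5, 0, 2, 0]
  [-3, -5, 3, 0, 0]
  [2, 0, -8, 0, 0]
Detection: at round 2, diagonal entry (5, 5) turns strictly negative.
Key observation: the cycle 5->1->2->5 has total weight 2 + (-2) + (-7), which is strictly negative.
Answer: DIVERGES — negative cycle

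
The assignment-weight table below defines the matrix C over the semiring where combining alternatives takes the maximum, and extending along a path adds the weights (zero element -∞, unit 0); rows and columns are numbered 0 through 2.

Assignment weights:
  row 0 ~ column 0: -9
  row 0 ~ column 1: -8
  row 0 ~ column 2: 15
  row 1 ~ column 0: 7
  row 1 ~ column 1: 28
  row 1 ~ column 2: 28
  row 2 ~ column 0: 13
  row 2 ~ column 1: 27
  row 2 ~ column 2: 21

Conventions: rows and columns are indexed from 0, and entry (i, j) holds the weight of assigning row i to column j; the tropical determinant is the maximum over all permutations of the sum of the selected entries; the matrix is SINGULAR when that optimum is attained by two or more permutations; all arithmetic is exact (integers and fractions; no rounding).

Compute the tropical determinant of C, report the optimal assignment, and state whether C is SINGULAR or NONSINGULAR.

σ = (0, 1, 2): (-9) + 28 + 21 = 40
σ = (0, 2, 1): (-9) + 28 + 27 = 46
σ = (1, 0, 2): (-8) + 7 + 21 = 20
σ = (1, 2, 0): (-8) + 28 + 13 = 33
σ = (2, 0, 1): 15 + 7 + 27 = 49
σ = (2, 1, 0): 15 + 28 + 13 = 56
Optimal value attained by: σ = (2, 1, 0).
Answer: det⊕(C) = 56; verdict: NONSINGULAR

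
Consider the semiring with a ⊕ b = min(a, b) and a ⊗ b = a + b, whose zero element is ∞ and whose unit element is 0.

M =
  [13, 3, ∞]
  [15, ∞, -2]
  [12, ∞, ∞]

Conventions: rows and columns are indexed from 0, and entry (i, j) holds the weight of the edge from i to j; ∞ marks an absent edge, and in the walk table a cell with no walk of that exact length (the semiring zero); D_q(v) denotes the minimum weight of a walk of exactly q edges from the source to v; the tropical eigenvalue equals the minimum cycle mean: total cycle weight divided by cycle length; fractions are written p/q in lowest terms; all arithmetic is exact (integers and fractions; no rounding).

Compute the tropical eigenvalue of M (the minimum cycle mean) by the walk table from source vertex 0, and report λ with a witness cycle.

q=0: [0, ∞, ∞]
q=1: [13, 3, ∞]
q=2: [18, 16, 1]
q=3: [13, 21, 14]
Optimal cycle mean attained by: cycle 0->1->2->0, total 3 + (-2) + 12, length 3.
Answer: λ = 13/3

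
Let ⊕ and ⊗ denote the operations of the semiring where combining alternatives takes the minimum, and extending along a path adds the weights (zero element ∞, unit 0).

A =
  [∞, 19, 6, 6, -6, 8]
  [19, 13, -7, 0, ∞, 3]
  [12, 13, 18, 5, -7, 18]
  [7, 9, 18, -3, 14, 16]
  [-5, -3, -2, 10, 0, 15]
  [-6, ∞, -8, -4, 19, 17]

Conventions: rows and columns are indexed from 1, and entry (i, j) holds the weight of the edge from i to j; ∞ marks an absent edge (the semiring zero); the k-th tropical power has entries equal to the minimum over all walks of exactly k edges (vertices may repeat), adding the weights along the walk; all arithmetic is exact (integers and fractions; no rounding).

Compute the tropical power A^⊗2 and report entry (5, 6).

A^⊗2:
  [-11, -9, -8, 3, -6, 9]
  [-3, 6, -5, -3, -14, 11]
  [-12, -10, -9, 2, -7, 8]
  [4, 6, 2, -6, 1, 12]
  [-5, -3, -10, -3, -11, 0]
  [3, 5, 0, -7, -15, 2]
Key observation: the optimum is the walk 5->2->6, with weight (-3) + 3 = 0.
Optimal value attained by: walk 5->2->6.
Answer: (A^⊗2)[5][6] = 0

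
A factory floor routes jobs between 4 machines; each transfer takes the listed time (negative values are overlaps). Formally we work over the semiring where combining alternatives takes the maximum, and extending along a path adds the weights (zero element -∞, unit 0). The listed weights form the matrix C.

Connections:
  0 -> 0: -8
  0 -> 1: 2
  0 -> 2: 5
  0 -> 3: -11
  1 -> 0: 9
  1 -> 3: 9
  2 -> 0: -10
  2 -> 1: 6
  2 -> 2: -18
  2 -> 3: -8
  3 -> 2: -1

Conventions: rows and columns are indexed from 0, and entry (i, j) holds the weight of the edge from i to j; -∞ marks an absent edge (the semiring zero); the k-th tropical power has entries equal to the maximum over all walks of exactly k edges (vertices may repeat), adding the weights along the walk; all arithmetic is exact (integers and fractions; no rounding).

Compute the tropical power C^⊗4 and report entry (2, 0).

C^⊗2:
  [11, 11, -3, 11]
  [1, 11, 14, -2]
  [15, -8, -5, 15]
  [-11, 5, -19, -9]
C^⊗3:
  [20, 13, 16, 20]
  [20, 20, 6, 20]
  [7, 17, 20, 4]
  [14, -9, -6, 14]
C^⊗4:
  [22, 22, 25, 22]
  [29, 22, 25, 29]
  [26, 26, 12, 26]
  [6, 16, 19, 3]
Key observation: the optimum is the walk 2->1->0->1->0, with weight 6 + 9 + 2 + 9 = 26.
Optimal value attained by: walk 2->1->0->1->0.
Answer: (C^⊗4)[2][0] = 26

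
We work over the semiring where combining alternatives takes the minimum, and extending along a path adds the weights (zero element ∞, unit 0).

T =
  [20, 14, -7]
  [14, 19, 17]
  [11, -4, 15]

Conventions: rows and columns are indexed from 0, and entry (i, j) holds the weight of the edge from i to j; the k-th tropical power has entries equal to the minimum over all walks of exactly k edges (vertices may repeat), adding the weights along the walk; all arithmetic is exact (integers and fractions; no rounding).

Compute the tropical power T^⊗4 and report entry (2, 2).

T^⊗2:
  [4, -11, 8]
  [28, 13, 7]
  [10, 11, 4]
T^⊗3:
  [3, 4, -3]
  [18, 3, 21]
  [15, 0, 3]
T^⊗4:
  [8, -7, -4]
  [17, 17, 11]
  [14, -1, 8]
Key observation: the optimum is the walk 2->0->2->0->2, with weight 11 + (-7) + 11 + (-7) = 8.
Optimal value attained by: walk 2->0->2->0->2.
Answer: (T^⊗4)[2][2] = 8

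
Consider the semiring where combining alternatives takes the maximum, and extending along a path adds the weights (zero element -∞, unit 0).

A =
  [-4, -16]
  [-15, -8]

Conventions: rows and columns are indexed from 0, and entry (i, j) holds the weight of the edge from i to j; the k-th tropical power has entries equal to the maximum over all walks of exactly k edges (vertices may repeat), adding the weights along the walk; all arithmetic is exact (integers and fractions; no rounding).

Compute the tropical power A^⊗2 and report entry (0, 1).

A^⊗2:
  [-8, -20]
  [-19, -16]
Key observation: the optimum is the walk 0->0->1, with weight (-4) + (-16) = -20.
Optimal value attained by: walk 0->0->1.
Answer: (A^⊗2)[0][1] = -20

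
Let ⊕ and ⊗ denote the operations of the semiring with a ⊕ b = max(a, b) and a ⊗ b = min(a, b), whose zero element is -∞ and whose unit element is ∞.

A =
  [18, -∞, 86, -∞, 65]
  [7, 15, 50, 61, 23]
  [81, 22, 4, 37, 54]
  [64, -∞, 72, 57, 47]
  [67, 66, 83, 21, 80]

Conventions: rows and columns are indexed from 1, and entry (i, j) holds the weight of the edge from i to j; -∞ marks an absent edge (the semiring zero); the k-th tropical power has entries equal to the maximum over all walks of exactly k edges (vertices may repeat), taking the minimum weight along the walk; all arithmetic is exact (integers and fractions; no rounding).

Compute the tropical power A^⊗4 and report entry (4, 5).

A^⊗2:
  [81, 65, 65, 37, 65]
  [61, 23, 61, 57, 50]
  [54, 54, 81, 37, 65]
  [72, 47, 64, 57, 64]
  [81, 66, 80, 61, 80]
A^⊗3:
  [65, 65, 81, 61, 65]
  [61, 50, 61, 57, 61]
  [81, 65, 65, 54, 65]
  [64, 64, 72, 57, 65]
  [80, 66, 81, 61, 80]
A^⊗4:
  [81, 65, 65, 61, 65]
  [61, 61, 61, 57, 61]
  [65, 65, 81, 61, 65]
  [72, 65, 65, 61, 65]
  [81, 66, 80, 61, 80]
Key observation: the optimum is the walk 4->3->1->5->5, with weight 72 min 81 min 65 min 80 = 65.
Optimal value attained by: walk 4->3->1->5->5.
Answer: (A^⊗4)[4][5] = 65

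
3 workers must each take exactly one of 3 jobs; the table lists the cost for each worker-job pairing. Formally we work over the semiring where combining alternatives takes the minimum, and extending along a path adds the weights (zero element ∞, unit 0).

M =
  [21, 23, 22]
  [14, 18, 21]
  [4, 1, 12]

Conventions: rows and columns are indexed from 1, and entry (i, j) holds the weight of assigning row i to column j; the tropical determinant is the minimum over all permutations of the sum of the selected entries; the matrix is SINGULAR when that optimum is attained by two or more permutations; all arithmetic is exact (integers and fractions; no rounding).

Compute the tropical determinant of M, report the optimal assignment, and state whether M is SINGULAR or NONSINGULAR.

σ = (1, 2, 3): 21 + 18 + 12 = 51
σ = (1, 3, 2): 21 + 21 + 1 = 43
σ = (2, 1, 3): 23 + 14 + 12 = 49
σ = (2, 3, 1): 23 + 21 + 4 = 48
σ = (3, 1, 2): 22 + 14 + 1 = 37
σ = (3, 2, 1): 22 + 18 + 4 = 44
Optimal value attained by: σ = (3, 1, 2).
Answer: det⊕(M) = 37; verdict: NONSINGULAR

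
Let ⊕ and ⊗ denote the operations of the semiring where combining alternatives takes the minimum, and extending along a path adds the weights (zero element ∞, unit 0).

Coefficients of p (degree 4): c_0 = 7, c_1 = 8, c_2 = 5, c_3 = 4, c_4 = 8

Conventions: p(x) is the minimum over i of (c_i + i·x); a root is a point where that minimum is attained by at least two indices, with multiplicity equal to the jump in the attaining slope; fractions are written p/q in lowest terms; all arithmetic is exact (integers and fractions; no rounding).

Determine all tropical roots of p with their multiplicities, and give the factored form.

hull edge (i=0, c=7) to (i=3, c=4): slope -1, span 3
hull edge (i=3, c=4) to (i=4, c=8): slope 4, span 1
Factored form: p(x) = 8 ⊗ (x ⊕ (-4)) ⊗ (x ⊕ 1) ⊗ (x ⊕ 1) ⊗ (x ⊕ 1)
Answer: roots = -4 (mult 1), 1 (mult 3)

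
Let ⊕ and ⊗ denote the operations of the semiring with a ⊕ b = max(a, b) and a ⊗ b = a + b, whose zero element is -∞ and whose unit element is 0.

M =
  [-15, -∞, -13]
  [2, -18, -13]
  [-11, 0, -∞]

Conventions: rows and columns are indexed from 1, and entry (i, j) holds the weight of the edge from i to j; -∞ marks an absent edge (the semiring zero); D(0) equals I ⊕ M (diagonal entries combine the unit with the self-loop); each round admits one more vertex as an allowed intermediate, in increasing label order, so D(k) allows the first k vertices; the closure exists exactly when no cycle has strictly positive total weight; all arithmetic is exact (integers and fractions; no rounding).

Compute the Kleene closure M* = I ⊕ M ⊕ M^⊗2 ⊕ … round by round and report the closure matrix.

D(0):
  [0, -∞, -13]
  [2, 0, -13]
  [-11, 0, 0]
D(1):
  [0, -∞, -13]
  [2, 0, -11]
  [-11, 0, 0]
D(2):
  [0, -∞, -13]
  [2, 0, -11]
  [2, 0, 0]
D(3):
  [0, -13, -13]
  [2, 0, -11]
  [2, 0, 0]
Answer: M* = [[0, -13, -13], [2, 0, -11], [2, 0, 0]]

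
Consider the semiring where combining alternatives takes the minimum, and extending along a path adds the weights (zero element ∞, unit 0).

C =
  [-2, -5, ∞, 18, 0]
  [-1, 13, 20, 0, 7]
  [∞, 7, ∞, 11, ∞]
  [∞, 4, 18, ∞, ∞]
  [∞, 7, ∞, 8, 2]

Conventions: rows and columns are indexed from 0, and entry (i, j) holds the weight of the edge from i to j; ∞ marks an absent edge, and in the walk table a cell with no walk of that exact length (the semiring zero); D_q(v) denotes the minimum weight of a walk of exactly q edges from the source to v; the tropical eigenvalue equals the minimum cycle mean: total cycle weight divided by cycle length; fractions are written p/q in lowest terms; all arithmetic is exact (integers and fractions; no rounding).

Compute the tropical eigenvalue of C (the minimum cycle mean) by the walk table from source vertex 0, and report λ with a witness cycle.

q=0: [0, ∞, ∞, ∞, ∞]
q=1: [-2, -5, ∞, 18, 0]
q=2: [-6, -7, 15, -5, -2]
q=3: [-8, -11, 13, -7, -6]
q=4: [-12, -13, 9, -11, -8]
q=5: [-14, -17, 7, -13, -12]
Optimal cycle mean attained by: cycle 0->1->0, total (-5) + (-1), length 2.
Answer: λ = -3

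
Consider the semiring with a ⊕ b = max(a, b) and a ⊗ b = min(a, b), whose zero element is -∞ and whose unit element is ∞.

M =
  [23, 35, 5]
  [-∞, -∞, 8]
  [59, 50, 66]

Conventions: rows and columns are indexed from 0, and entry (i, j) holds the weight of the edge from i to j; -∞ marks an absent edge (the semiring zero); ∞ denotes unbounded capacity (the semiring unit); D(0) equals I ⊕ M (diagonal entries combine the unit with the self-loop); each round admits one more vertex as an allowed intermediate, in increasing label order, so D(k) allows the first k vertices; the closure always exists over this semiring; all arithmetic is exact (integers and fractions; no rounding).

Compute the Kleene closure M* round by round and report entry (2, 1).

D(0):
  [∞, 35, 5]
  [-∞, ∞, 8]
  [59, 50, ∞]
D(1):
  [∞, 35, 5]
  [-∞, ∞, 8]
  [59, 50, ∞]
D(2):
  [∞, 35, 8]
  [-∞, ∞, 8]
  [59, 50, ∞]
D(3):
  [∞, 35, 8]
  [8, ∞, 8]
  [59, 50, ∞]
Answer: M*[2][1] = 50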